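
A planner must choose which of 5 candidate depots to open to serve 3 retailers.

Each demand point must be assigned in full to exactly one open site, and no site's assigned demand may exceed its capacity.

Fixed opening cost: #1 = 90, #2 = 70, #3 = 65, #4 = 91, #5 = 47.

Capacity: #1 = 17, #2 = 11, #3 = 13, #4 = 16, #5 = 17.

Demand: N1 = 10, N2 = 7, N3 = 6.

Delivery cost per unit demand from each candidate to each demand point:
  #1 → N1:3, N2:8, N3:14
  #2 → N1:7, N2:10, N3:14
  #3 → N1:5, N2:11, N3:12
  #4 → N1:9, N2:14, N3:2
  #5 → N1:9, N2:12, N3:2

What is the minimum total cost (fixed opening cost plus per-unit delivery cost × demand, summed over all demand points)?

Open {#1, #5}; cheapest assignment that respects the capacities:
  #1 (cap 17, load 17): N1, N2 — cost 10×3 + 7×8 = 86
  #5 (cap 17, load 6): N3 — cost 6×2 = 12
  Shipping 98, fixed 137 → total 235.
  Any other capacity-feasible assignment to {#1, #5} ships for at least 98.
Compare {#3, #5}: its best feasible assignment gives total 258.
Compare {#1, #4}: its best feasible assignment gives total 279.
Every other set of open sites that can feasibly serve all demand totals ≥ 258 even under its best assignment. Minimum: 235.

235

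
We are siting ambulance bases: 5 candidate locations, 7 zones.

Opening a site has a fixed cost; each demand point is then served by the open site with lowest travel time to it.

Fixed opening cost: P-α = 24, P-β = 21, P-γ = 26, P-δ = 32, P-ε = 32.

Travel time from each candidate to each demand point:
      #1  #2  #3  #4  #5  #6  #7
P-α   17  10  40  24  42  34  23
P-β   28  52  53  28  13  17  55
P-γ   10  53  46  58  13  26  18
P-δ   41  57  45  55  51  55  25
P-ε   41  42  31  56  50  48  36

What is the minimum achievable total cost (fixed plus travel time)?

189

Open {P-α, P-β}: assign each demand point to its cheapest open site.
  #1→P-α 17, #2→P-α 10, #3→P-α 40, #4→P-α 24, #5→P-β 13, #6→P-β 17, #7→P-α 23
  travel time 144, fixed 45 → total 189.
Compare {P-α, P-γ}: travel time 141 + fixed 50 = 191.
Compare {P-α, P-β, P-γ}: travel time 132 + fixed 71 = 203.
Compare {P-α, P-β, P-ε}: travel time 135 + fixed 77 = 212.
All other subsets cost ≥ 191. Minimum total cost: 189.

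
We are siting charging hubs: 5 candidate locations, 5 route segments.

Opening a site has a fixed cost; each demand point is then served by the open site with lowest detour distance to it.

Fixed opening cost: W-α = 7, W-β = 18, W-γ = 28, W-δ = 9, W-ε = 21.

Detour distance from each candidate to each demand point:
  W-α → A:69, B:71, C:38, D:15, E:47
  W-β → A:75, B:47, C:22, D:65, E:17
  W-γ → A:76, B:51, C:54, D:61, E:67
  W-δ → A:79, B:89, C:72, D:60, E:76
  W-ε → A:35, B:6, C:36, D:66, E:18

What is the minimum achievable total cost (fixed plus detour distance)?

138

Open {W-α, W-ε}: assign each demand point to its cheapest open site.
  A→W-ε 35, B→W-ε 6, C→W-ε 36, D→W-α 15, E→W-ε 18
  detour distance 110, fixed 28 → total 138.
Compare {W-α, W-β, W-ε}: detour distance 95 + fixed 46 = 141.
Compare {W-α, W-δ, W-ε}: detour distance 110 + fixed 37 = 147.
Compare {W-α, W-β, W-δ, W-ε}: detour distance 95 + fixed 55 = 150.
All other subsets cost ≥ 141. Minimum total cost: 138.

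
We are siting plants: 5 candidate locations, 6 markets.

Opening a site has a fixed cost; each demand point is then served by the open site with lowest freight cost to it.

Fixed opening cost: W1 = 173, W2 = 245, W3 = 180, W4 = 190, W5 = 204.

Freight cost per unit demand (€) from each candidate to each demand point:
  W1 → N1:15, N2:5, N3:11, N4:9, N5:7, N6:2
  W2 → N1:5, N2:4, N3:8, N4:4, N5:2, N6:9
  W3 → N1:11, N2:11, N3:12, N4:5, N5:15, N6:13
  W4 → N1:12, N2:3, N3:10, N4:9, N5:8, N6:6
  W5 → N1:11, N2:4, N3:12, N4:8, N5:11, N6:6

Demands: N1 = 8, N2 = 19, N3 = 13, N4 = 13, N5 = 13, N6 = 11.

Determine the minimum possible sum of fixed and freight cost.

642

Open {W2}: assign each demand point to its cheapest open site.
  N1→W2 8×5=40, N2→W2 19×4=76, N3→W2 13×8=104, N4→W2 13×4=52, N5→W2 13×2=26, N6→W2 11×9=99
  freight cost 397, fixed 245 → total 642.
Compare {W1, W2}: freight cost 320 + fixed 418 = 738.
Compare {W4}: freight cost 570 + fixed 190 = 760.
Compare {W1}: freight cost 588 + fixed 173 = 761.
All other subsets cost ≥ 738. Minimum total cost: 642.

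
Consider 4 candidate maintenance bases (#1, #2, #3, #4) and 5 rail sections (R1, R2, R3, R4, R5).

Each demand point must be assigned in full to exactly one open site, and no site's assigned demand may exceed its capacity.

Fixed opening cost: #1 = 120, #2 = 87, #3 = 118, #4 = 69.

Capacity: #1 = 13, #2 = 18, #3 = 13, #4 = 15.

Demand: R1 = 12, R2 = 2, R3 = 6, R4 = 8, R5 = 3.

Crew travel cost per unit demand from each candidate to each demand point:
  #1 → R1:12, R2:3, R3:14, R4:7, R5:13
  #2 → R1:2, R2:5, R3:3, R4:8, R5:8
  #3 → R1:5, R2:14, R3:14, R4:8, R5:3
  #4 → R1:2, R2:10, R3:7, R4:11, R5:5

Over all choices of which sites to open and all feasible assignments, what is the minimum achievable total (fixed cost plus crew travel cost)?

Open {#2, #4}; cheapest assignment that respects the capacities:
  #2 (cap 18, load 16): R2, R3, R4 — cost 2×5 + 6×3 + 8×8 = 92
  #4 (cap 15, load 15): R1, R5 — cost 12×2 + 3×5 = 39
  Shipping 131, fixed 156 → total 287.
  Any other capacity-feasible assignment to {#2, #4} ships for at least 131.
Compare {#2, #3}: its best feasible assignment gives total 348.
Compare {#1, #2}: its best feasible assignment gives total 350.
Every other set of open sites that can feasibly serve all demand totals ≥ 348 even under its best assignment. Minimum: 287.

287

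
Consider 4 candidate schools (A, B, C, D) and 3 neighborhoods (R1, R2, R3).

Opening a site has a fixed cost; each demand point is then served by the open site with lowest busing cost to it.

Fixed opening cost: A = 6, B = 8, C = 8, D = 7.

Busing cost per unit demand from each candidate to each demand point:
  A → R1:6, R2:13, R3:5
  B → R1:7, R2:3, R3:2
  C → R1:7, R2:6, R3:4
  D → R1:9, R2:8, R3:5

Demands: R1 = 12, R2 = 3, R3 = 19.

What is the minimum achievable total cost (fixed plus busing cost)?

133

Open {A, B}: assign each demand point to its cheapest open site.
  R1→A 12×6=72, R2→B 3×3=9, R3→B 19×2=38
  busing cost 119, fixed 14 → total 133.
Compare {B}: busing cost 131 + fixed 8 = 139.
Compare {A, B, D}: busing cost 119 + fixed 21 = 140.
Compare {A, B, C}: busing cost 119 + fixed 22 = 141.
All other subsets cost ≥ 139. Minimum total cost: 133.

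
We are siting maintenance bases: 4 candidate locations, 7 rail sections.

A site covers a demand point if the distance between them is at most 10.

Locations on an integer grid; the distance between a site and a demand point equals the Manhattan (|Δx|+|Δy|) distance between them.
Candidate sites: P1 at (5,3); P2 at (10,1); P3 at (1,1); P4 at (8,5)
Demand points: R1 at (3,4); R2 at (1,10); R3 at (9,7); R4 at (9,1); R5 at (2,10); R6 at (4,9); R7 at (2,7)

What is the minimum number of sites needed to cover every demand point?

2

Coverage sets (demand points within 10 of each site):
  P1: {R1, R3, R4, R5, R6, R7}
  P2: {R1, R3, R4}
  P3: {R1, R2, R4, R5, R7}
  P4: {R1, R3, R4, R6, R7}
No single site covers all 7 demand points.
But {P1, P3} covers everything, so the minimum is 2.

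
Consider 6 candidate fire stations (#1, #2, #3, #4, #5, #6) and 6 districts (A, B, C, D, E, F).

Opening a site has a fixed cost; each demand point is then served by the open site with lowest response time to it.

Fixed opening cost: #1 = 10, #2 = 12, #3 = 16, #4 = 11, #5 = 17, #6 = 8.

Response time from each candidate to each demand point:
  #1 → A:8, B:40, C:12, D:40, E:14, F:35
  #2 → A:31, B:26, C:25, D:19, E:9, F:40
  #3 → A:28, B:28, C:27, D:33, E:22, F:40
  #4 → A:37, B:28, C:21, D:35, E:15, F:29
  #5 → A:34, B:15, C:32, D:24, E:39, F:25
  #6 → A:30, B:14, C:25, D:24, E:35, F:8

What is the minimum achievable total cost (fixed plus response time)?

98

Open {#1, #6}: assign each demand point to its cheapest open site.
  A→#1 8, B→#6 14, C→#1 12, D→#6 24, E→#1 14, F→#6 8
  response time 80, fixed 18 → total 98.
Compare {#1, #2, #6}: response time 70 + fixed 30 = 100.
Compare {#1, #4, #6}: response time 80 + fixed 29 = 109.
Compare {#1, #2, #4, #6}: response time 70 + fixed 41 = 111.
All other subsets cost ≥ 100. Minimum total cost: 98.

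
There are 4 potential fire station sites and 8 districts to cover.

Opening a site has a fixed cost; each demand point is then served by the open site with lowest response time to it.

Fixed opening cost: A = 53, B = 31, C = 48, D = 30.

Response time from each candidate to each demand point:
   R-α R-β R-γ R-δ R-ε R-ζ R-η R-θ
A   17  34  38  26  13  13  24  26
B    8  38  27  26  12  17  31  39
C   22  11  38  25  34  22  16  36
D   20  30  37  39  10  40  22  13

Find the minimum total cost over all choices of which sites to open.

214

Open {B, D}: assign each demand point to its cheapest open site.
  R-α→B 8, R-β→D 30, R-γ→B 27, R-δ→B 26, R-ε→D 10, R-ζ→B 17, R-η→D 22, R-θ→D 13
  response time 153, fixed 61 → total 214.
Compare {B}: response time 198 + fixed 31 = 229.
Compare {B, C}: response time 152 + fixed 79 = 231.
Compare {C, D}: response time 154 + fixed 78 = 232.
All other subsets cost ≥ 229. Minimum total cost: 214.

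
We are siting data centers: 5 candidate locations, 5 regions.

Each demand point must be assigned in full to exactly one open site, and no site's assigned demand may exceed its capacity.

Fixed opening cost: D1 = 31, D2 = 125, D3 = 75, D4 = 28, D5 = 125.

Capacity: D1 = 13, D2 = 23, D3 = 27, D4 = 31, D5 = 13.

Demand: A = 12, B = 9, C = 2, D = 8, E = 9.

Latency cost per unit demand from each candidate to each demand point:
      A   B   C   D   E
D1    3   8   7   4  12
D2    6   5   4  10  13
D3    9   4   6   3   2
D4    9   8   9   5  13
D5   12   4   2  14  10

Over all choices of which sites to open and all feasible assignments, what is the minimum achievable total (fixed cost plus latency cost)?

266

Open {D1, D3, D4}; cheapest assignment that respects the capacities:
  D1 (cap 13, load 12): A — cost 12×3 = 36
  D3 (cap 27, load 26): B, D, E — cost 9×4 + 8×3 + 9×2 = 78
  D4 (cap 31, load 2): C — cost 2×9 = 18
  Shipping 132, fixed 134 → total 266.
  Any other capacity-feasible assignment to {D1, D3, D4} ships for at least 132.
Compare {D3, D4}: its best feasible assignment gives total 307.
Compare {D1, D4}: its best feasible assignment gives total 342.
Every other set of open sites that can feasibly serve all demand totals ≥ 307 even under its best assignment. Minimum: 266.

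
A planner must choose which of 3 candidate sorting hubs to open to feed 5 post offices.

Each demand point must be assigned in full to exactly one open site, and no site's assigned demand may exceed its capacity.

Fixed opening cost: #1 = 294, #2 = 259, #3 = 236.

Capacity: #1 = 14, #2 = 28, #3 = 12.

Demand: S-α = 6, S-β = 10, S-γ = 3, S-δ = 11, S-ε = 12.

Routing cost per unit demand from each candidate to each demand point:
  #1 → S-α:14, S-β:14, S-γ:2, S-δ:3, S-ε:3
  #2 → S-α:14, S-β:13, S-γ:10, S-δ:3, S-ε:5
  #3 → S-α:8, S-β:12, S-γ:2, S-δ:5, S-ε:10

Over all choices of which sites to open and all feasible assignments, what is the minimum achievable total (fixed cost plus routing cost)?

Open {#1, #2}; cheapest assignment that respects the capacities:
  #1 (cap 14, load 14): S-γ, S-δ — cost 3×2 + 11×3 = 39
  #2 (cap 28, load 28): S-α, S-β, S-ε — cost 6×14 + 10×13 + 12×5 = 274
  Shipping 313, fixed 553 → total 866.
  Any other capacity-feasible assignment to {#1, #2} ships for at least 313.
Compare {#1, #2, #3}: its best feasible assignment gives total 1042.
Every other set of open sites that can feasibly serve all demand totals ≥ 1042 even under its best assignment. Minimum: 866.

866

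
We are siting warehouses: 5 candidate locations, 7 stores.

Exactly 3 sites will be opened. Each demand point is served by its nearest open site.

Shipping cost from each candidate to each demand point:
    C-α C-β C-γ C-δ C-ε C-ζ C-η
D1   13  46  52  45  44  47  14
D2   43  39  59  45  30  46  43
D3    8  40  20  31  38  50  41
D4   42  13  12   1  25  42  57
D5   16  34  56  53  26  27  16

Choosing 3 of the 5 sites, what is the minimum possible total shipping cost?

Open {D3, D4, D5}.
  C-α→D3 8, C-β→D4 13, C-γ→D4 12, C-δ→D4 1, C-ε→D4 25, C-ζ→D5 27, C-η→D5 16  ⇒ total 102.
Compare {D1, D4, D5}: total 105.
Compare {D2, D4, D5}: total 110.
No size-3 selection does better; minimum is 102.

102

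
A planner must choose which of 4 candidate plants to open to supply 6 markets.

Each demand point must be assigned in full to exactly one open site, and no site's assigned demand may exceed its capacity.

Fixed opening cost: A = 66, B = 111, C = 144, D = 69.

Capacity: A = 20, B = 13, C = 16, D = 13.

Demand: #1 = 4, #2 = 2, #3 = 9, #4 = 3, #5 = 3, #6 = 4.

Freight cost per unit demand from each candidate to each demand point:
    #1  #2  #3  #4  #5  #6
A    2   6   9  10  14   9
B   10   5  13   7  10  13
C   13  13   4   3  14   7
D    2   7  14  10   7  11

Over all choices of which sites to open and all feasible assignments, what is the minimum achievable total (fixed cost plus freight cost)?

Open {A, D}; cheapest assignment that respects the capacities:
  A (cap 20, load 19): #1, #2, #3, #6 — cost 4×2 + 2×6 + 9×9 + 4×9 = 137
  D (cap 13, load 6): #4, #5 — cost 3×10 + 3×7 = 51
  Shipping 188, fixed 135 → total 323.
  Any other capacity-feasible assignment to {A, D} ships for at least 188.
Compare {C, D}: its best feasible assignment gives total 329.
Compare {A, C}: its best feasible assignment gives total 345.
Every other set of open sites that can feasibly serve all demand totals ≥ 329 even under its best assignment. Minimum: 323.

323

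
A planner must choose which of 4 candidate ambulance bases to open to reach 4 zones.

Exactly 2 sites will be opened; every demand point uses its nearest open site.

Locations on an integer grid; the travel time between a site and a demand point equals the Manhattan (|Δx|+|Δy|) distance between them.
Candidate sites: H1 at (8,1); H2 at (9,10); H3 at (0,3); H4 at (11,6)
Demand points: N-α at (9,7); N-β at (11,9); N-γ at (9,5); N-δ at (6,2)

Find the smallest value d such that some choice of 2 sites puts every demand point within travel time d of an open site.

Open {H1, H4}.
  Farthest demand point is N-α at travel time 3 (to H4); all others are ≤ 3.
With {H1, H2} the worst case is 5.
With {H2, H3} the worst case is 7.
No size-2 selection achieves below 3.

3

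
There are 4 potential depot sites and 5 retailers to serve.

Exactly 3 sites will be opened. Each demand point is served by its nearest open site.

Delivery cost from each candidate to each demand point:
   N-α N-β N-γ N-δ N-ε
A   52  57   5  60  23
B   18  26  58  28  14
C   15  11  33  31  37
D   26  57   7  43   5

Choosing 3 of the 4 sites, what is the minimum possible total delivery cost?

Open {B, C, D}.
  N-α→C 15, N-β→C 11, N-γ→D 7, N-δ→B 28, N-ε→D 5  ⇒ total 66.
Compare {A, C, D}: total 67.
Compare {A, B, C}: total 73.
No size-3 selection does better; minimum is 66.

66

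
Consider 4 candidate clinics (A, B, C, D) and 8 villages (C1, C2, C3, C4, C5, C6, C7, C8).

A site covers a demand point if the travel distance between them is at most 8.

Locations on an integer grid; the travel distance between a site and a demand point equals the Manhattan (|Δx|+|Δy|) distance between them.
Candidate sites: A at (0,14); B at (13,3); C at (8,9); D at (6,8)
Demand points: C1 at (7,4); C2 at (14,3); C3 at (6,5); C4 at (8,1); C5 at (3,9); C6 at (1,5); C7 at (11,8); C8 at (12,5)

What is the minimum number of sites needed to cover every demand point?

Coverage sets (demand points within 8 of each site):
  A: {C5}
  B: {C1, C2, C4, C7, C8}
  C: {C1, C3, C4, C5, C7, C8}
  D: {C1, C3, C5, C6, C7}
No single site covers all 8 demand points.
But {B, D} covers everything, so the minimum is 2.

2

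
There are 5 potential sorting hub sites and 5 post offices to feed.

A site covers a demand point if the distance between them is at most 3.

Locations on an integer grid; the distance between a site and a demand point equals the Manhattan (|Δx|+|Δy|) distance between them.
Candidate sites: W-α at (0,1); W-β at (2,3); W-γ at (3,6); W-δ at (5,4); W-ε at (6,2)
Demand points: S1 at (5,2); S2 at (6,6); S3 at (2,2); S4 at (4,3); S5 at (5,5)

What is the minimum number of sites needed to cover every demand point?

Coverage sets (demand points within 3 of each site):
  W-α: {S3}
  W-β: {S3, S4}
  W-γ: {S2, S5}
  W-δ: {S1, S2, S4, S5}
  W-ε: {S1, S4}
No single site covers all 5 demand points.
But {W-α, W-δ} covers everything, so the minimum is 2.

2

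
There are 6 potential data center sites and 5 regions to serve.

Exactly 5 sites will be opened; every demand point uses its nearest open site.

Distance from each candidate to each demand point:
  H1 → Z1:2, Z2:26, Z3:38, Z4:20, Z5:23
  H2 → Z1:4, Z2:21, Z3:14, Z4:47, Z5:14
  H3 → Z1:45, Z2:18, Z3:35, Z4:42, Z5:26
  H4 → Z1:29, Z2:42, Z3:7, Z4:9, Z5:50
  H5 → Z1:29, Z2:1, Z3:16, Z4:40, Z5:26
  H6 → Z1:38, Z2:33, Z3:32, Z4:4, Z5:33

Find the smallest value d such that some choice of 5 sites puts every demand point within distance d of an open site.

Open {H1, H2, H3, H4, H5}.
  Farthest demand point is Z5 at distance 14 (to H2); all others are ≤ 14.
With {H1, H2, H3, H5, H6} the worst case is 14.
With {H1, H2, H4, H5, H6} the worst case is 14.
No size-5 selection achieves below 14.

14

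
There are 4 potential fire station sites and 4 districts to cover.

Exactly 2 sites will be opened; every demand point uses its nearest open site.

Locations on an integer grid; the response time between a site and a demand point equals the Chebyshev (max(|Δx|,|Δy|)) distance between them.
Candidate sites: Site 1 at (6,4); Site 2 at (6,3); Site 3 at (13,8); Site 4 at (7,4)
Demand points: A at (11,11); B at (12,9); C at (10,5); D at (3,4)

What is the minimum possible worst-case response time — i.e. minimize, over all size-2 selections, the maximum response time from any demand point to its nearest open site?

3

Open {Site 1, Site 3}.
  Farthest demand point is A at response time 3 (to Site 3); all others are ≤ 3.
With {Site 2, Site 3} the worst case is 3.
With {Site 3, Site 4} the worst case is 4.
No size-2 selection achieves below 3.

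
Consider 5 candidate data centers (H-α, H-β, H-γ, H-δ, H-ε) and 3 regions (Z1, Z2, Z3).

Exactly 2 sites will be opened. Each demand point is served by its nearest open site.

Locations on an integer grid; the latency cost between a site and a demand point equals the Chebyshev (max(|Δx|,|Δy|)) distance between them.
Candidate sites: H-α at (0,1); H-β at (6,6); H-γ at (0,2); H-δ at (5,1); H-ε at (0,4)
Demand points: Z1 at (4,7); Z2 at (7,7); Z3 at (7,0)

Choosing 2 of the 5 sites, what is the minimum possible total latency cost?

5

Open {H-β, H-δ}.
  Z1→H-β 2, Z2→H-β 1, Z3→H-δ 2  ⇒ total 5.
Compare {H-α, H-β}: total 9.
Compare {H-β, H-γ}: total 9.
No size-2 selection does better; minimum is 5.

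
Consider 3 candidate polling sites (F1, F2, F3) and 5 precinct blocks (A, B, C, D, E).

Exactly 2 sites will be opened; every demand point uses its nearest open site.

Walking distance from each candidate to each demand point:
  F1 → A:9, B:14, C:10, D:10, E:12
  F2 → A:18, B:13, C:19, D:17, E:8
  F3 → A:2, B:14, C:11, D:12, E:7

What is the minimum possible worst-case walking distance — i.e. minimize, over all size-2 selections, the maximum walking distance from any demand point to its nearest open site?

Open {F1, F2}.
  Farthest demand point is B at walking distance 13 (to F2); all others are ≤ 13.
With {F2, F3} the worst case is 13.
With {F1, F3} the worst case is 14.
No size-2 selection achieves below 13.

13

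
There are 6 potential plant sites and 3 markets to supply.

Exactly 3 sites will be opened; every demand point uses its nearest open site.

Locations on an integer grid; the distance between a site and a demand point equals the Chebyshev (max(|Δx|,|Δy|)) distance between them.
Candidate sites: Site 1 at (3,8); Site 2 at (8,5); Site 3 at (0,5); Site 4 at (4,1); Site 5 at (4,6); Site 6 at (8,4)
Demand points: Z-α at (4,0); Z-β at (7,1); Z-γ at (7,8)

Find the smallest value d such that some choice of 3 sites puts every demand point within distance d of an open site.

3

Open {Site 1, Site 2, Site 4}.
  Farthest demand point is Z-β at distance 3 (to Site 4); all others are ≤ 3.
With {Site 1, Site 4, Site 5} the worst case is 3.
With {Site 2, Site 3, Site 4} the worst case is 3.
No size-3 selection achieves below 3.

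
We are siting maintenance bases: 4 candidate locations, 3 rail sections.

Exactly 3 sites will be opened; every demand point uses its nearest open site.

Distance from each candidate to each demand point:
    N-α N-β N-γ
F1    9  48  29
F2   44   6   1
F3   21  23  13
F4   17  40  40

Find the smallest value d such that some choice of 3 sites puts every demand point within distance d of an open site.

9

Open {F1, F2, F3}.
  Farthest demand point is N-α at distance 9 (to F1); all others are ≤ 9.
With {F1, F2, F4} the worst case is 9.
With {F2, F3, F4} the worst case is 17.
No size-3 selection achieves below 9.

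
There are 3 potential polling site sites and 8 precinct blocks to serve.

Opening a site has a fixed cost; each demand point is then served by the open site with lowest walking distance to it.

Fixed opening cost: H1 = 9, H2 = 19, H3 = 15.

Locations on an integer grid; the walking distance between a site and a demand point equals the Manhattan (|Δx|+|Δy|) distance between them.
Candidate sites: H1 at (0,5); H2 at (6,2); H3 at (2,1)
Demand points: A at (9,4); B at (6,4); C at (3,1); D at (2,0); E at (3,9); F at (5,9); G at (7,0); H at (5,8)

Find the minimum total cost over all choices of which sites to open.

64

Open {H2}: assign each demand point to its cheapest open site.
  A→H2 5, B→H2 2, C→H2 4, D→H2 6, E→H2 10, F→H2 8, G→H2 3, H→H2 7
  walking distance 45, fixed 19 → total 64.
Compare {H3}: walking distance 55 + fixed 15 = 70.
Compare {H1, H2}: walking distance 42 + fixed 28 = 70.
Compare {H2, H3}: walking distance 36 + fixed 34 = 70.
All other subsets cost ≥ 70. Minimum total cost: 64.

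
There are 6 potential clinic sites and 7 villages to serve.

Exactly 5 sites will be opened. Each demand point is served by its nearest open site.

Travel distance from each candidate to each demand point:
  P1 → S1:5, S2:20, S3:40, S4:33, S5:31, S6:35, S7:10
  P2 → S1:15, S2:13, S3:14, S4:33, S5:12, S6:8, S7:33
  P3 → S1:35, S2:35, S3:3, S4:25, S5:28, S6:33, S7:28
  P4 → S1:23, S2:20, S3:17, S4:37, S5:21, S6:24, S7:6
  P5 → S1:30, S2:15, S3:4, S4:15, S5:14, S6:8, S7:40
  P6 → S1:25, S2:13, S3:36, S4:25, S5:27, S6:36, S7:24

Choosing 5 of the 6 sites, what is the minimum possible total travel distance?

Open {P1, P2, P3, P4, P5}.
  S1→P1 5, S2→P2 13, S3→P3 3, S4→P5 15, S5→P2 12, S6→P2 8, S7→P4 6  ⇒ total 62.
Compare {P1, P2, P4, P5, P6}: total 63.
Compare {P1, P3, P4, P5, P6}: total 64.
No size-5 selection does better; minimum is 62.

62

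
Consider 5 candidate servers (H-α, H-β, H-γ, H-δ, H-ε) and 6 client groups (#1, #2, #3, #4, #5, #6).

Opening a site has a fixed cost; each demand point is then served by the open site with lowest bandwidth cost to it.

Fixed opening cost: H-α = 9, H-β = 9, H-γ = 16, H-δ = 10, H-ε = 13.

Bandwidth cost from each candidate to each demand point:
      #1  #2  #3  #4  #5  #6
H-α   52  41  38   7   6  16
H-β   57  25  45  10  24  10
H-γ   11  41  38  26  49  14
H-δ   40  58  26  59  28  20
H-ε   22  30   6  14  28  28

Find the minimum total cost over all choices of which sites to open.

107

Open {H-α, H-β, H-ε}: assign each demand point to its cheapest open site.
  #1→H-ε 22, #2→H-β 25, #3→H-ε 6, #4→H-α 7, #5→H-α 6, #6→H-β 10
  bandwidth cost 76, fixed 31 → total 107.
Compare {H-α, H-ε}: bandwidth cost 87 + fixed 22 = 109.
Compare {H-α, H-γ, H-ε}: bandwidth cost 74 + fixed 38 = 112.
Compare {H-α, H-β, H-γ, H-ε}: bandwidth cost 65 + fixed 47 = 112.
All other subsets cost ≥ 109. Minimum total cost: 107.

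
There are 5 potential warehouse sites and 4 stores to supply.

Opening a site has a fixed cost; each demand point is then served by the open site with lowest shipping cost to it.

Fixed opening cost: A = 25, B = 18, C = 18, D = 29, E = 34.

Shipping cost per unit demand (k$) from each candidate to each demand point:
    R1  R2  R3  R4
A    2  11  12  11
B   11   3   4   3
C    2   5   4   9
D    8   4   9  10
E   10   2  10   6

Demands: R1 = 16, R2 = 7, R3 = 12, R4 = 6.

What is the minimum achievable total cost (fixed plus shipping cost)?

Open {B, C}: assign each demand point to its cheapest open site.
  R1→C 16×2=32, R2→B 7×3=21, R3→B 12×4=48, R4→B 6×3=18
  shipping cost 119, fixed 36 → total 155.
Compare {A, B}: shipping cost 119 + fixed 43 = 162.
Compare {A, B, C}: shipping cost 119 + fixed 61 = 180.
Compare {C, E}: shipping cost 130 + fixed 52 = 182.
All other subsets cost ≥ 162. Minimum total cost: 155.

155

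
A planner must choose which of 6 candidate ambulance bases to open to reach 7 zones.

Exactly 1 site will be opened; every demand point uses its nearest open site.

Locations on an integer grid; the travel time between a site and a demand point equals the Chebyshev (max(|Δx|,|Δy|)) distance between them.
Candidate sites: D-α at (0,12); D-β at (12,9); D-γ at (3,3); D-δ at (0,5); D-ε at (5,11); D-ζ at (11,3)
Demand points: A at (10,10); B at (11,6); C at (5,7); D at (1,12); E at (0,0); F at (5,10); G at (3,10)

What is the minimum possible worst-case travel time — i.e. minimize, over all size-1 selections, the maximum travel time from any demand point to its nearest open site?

Open {D-γ}.
  Farthest demand point is D at travel time 9 (to D-γ); all others are ≤ 9.
With {D-δ} the worst case is 11.
With {D-ε} the worst case is 11.
No size-1 selection achieves below 9.

9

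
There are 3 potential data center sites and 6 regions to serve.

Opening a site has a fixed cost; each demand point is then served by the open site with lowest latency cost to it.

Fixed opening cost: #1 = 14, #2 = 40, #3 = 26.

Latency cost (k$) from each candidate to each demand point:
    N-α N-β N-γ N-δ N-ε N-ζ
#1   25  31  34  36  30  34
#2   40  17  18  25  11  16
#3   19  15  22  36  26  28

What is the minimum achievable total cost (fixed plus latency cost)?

166

Open {#1, #2}: assign each demand point to its cheapest open site.
  N-α→#1 25, N-β→#2 17, N-γ→#2 18, N-δ→#2 25, N-ε→#2 11, N-ζ→#2 16
  latency cost 112, fixed 54 → total 166.
Compare {#2}: latency cost 127 + fixed 40 = 167.
Compare {#2, #3}: latency cost 104 + fixed 66 = 170.
Compare {#3}: latency cost 146 + fixed 26 = 172.
All other subsets cost ≥ 167. Minimum total cost: 166.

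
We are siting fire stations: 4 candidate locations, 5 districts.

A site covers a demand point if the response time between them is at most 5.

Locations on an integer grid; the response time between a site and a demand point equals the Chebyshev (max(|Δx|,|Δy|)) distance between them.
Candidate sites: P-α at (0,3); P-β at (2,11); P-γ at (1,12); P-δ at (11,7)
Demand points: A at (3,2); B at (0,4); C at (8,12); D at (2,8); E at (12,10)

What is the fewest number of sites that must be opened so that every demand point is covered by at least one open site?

Coverage sets (demand points within 5 of each site):
  P-α: {A, B, D}
  P-β: {D}
  P-γ: {D}
  P-δ: {C, E}
No single site covers all 5 demand points.
But {P-α, P-δ} covers everything, so the minimum is 2.

2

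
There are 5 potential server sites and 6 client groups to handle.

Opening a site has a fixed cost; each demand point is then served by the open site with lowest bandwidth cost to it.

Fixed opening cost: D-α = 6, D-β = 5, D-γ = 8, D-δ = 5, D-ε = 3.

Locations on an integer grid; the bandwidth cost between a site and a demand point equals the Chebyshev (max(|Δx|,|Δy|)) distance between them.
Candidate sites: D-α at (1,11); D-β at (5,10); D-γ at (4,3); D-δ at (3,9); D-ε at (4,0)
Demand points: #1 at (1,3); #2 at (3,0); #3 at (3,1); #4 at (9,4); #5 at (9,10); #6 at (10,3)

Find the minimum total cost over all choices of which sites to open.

28

Open {D-β, D-ε}: assign each demand point to its cheapest open site.
  #1→D-ε 3, #2→D-ε 1, #3→D-ε 1, #4→D-ε 5, #5→D-β 4, #6→D-ε 6
  bandwidth cost 20, fixed 8 → total 28.
Compare {D-ε}: bandwidth cost 26 + fixed 3 = 29.
Compare {D-δ, D-ε}: bandwidth cost 22 + fixed 8 = 30.
Compare {D-α, D-ε}: bandwidth cost 24 + fixed 9 = 33.
All other subsets cost ≥ 29. Minimum total cost: 28.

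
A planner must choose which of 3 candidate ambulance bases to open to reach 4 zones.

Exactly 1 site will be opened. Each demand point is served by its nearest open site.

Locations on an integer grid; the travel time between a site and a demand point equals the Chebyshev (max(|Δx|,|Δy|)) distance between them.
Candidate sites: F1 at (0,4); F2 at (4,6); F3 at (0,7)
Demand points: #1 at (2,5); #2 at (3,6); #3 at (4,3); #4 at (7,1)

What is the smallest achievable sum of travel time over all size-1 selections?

11

Open {F2}.
  #1→F2 2, #2→F2 1, #3→F2 3, #4→F2 5  ⇒ total 11.
Compare {F1}: total 16.
Compare {F3}: total 16.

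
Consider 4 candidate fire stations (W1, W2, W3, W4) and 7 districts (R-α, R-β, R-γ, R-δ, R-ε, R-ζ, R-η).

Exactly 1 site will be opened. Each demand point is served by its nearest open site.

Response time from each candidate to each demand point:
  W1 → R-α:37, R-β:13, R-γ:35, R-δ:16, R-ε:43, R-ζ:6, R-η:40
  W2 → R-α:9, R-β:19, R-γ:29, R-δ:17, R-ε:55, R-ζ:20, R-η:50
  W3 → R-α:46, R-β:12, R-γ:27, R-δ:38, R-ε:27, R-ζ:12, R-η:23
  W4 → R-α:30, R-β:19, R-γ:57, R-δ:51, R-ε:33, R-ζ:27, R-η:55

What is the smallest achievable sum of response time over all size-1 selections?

185

Open {W3}.
  R-α→W3 46, R-β→W3 12, R-γ→W3 27, R-δ→W3 38, R-ε→W3 27, R-ζ→W3 12, R-η→W3 23  ⇒ total 185.
Compare {W1}: total 190.
Compare {W2}: total 199.
No size-1 selection does better; minimum is 185.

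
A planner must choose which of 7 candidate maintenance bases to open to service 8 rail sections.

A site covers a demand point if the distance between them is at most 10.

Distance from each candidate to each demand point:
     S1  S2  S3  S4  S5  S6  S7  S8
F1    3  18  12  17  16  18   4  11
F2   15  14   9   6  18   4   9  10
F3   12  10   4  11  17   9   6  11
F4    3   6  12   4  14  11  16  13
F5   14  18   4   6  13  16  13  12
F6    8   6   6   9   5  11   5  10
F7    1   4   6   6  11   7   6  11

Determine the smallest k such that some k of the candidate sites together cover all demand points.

Coverage sets (demand points within 10 of each site):
  F1: {S1, S7}
  F2: {S3, S4, S6, S7, S8}
  F3: {S2, S3, S6, S7}
  F4: {S1, S2, S4}
  F5: {S3, S4}
  F6: {S1, S2, S3, S4, S5, S7, S8}
  F7: {S1, S2, S3, S4, S6, S7}
No single site covers all 8 demand points.
But {F2, F6} covers everything, so the minimum is 2.

2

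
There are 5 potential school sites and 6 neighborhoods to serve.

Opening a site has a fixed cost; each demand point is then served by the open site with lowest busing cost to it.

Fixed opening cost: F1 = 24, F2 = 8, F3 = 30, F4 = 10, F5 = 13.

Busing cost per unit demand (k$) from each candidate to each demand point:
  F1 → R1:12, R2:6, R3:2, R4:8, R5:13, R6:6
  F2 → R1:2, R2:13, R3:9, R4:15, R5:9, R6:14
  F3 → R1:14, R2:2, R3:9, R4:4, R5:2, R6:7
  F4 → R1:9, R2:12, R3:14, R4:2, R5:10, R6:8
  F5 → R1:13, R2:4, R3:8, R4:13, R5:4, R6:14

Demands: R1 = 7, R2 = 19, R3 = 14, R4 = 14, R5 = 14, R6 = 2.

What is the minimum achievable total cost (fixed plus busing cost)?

220

Open {F1, F2, F3, F4}: assign each demand point to its cheapest open site.
  R1→F2 7×2=14, R2→F3 19×2=38, R3→F1 14×2=28, R4→F4 14×2=28, R5→F3 14×2=28, R6→F1 2×6=12
  busing cost 148, fixed 72 → total 220.
Compare {F1, F2, F3, F4, F5}: busing cost 148 + fixed 85 = 233.
Compare {F1, F2, F3}: busing cost 176 + fixed 62 = 238.
Compare {F1, F2, F3, F5}: busing cost 176 + fixed 75 = 251.
All other subsets cost ≥ 233. Minimum total cost: 220.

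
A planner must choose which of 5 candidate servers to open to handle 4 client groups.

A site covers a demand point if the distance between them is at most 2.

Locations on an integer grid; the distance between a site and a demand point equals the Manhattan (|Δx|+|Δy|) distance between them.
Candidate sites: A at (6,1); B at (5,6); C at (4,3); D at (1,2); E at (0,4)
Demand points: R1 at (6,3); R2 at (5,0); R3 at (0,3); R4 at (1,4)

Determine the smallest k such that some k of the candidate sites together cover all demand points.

2

Coverage sets (demand points within 2 of each site):
  A: {R1, R2}
  B: {}
  C: {R1}
  D: {R3, R4}
  E: {R3, R4}
No single site covers all 4 demand points.
But {A, D} covers everything, so the minimum is 2.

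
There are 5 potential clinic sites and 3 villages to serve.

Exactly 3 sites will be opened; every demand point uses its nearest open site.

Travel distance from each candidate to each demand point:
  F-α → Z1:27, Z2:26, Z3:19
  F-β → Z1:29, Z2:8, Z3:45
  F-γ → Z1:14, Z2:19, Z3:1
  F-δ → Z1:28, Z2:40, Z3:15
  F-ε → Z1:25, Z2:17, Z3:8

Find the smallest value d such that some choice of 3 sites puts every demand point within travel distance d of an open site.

14

Open {F-α, F-β, F-γ}.
  Farthest demand point is Z1 at travel distance 14 (to F-γ); all others are ≤ 14.
With {F-β, F-γ, F-δ} the worst case is 14.
With {F-β, F-γ, F-ε} the worst case is 14.
No size-3 selection achieves below 14.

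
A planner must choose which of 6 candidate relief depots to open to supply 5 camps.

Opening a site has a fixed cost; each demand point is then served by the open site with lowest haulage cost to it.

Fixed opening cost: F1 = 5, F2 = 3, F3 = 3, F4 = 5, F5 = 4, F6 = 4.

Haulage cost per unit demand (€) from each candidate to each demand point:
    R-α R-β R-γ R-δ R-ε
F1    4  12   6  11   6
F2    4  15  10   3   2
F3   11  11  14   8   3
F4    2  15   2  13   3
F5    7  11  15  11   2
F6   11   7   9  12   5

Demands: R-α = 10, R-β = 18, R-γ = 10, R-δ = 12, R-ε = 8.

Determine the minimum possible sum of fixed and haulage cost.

Open {F2, F4, F6}: assign each demand point to its cheapest open site.
  R-α→F4 10×2=20, R-β→F6 18×7=126, R-γ→F4 10×2=20, R-δ→F2 12×3=36, R-ε→F2 8×2=16
  haulage cost 218, fixed 12 → total 230.
Compare {F2, F3, F4, F6}: haulage cost 218 + fixed 15 = 233.
Compare {F2, F4, F5, F6}: haulage cost 218 + fixed 16 = 234.
Compare {F1, F2, F4, F6}: haulage cost 218 + fixed 17 = 235.
All other subsets cost ≥ 233. Minimum total cost: 230.

230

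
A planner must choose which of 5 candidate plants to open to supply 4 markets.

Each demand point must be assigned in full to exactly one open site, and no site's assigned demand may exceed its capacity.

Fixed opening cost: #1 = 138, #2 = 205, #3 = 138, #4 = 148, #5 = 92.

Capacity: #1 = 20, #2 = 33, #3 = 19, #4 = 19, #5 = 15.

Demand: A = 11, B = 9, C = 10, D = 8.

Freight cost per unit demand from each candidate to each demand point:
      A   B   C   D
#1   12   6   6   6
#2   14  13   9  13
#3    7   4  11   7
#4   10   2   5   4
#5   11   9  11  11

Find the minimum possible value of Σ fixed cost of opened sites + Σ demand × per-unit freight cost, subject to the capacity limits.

Open {#3, #4}; cheapest assignment that respects the capacities:
  #3 (cap 19, load 19): A, D — cost 11×7 + 8×7 = 133
  #4 (cap 19, load 19): B, C — cost 9×2 + 10×5 = 68
  Shipping 201, fixed 286 → total 487.
  Any other capacity-feasible assignment to {#3, #4} ships for at least 201.
Compare {#1, #3}: its best feasible assignment gives total 523.
Compare {#1, #4}: its best feasible assignment gives total 534.
Every other set of open sites that can feasibly serve all demand totals ≥ 523 even under its best assignment. Minimum: 487.

487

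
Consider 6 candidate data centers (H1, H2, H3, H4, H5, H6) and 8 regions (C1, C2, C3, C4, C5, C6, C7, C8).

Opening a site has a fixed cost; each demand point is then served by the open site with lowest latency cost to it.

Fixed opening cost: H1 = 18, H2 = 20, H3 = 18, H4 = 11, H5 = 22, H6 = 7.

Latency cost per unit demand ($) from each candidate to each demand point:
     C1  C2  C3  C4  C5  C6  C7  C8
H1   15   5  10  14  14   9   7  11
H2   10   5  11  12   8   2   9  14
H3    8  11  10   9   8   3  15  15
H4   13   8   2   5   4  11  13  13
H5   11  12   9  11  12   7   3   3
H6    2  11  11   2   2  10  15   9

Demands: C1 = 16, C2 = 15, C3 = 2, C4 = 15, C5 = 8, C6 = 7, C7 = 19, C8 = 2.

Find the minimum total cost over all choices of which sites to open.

294

Open {H2, H4, H5, H6}: assign each demand point to its cheapest open site.
  C1→H6 16×2=32, C2→H2 15×5=75, C3→H4 2×2=4, C4→H6 15×2=30, C5→H6 8×2=16, C6→H2 7×2=14, C7→H5 19×3=57, C8→H5 2×3=6
  latency cost 234, fixed 60 → total 294.
Compare {H2, H5, H6}: latency cost 248 + fixed 49 = 297.
Compare {H1, H2, H4, H5, H6}: latency cost 234 + fixed 78 = 312.
Compare {H2, H3, H4, H5, H6}: latency cost 234 + fixed 78 = 312.
All other subsets cost ≥ 297. Minimum total cost: 294.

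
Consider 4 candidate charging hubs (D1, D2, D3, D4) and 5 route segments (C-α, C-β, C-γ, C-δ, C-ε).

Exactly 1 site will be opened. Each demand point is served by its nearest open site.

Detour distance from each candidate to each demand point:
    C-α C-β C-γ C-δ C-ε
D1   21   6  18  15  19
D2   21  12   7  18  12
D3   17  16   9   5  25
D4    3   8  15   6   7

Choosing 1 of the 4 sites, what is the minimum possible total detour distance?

39

Open {D4}.
  C-α→D4 3, C-β→D4 8, C-γ→D4 15, C-δ→D4 6, C-ε→D4 7  ⇒ total 39.
Compare {D2}: total 70.
Compare {D3}: total 72.
No size-1 selection does better; minimum is 39.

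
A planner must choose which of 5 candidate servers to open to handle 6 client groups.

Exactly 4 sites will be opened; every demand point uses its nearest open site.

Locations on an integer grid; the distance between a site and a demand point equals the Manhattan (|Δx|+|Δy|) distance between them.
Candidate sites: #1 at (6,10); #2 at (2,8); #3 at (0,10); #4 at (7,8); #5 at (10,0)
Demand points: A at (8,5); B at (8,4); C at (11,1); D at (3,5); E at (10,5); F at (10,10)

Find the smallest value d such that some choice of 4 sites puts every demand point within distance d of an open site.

5

Open {#1, #2, #4, #5}.
  Farthest demand point is B at distance 5 (to #4); all others are ≤ 5.
With {#2, #3, #4, #5} the worst case is 5.
With {#1, #2, #3, #5} the worst case is 7.
No size-4 selection achieves below 5.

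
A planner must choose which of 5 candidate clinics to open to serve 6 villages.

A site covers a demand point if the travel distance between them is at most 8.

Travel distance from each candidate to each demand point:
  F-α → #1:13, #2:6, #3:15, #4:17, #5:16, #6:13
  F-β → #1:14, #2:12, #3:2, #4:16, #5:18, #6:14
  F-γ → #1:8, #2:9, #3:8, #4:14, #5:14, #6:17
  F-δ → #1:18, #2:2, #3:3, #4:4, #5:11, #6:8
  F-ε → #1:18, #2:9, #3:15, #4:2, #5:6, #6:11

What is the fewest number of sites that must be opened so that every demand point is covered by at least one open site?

Coverage sets (demand points within 8 of each site):
  F-α: {#2}
  F-β: {#3}
  F-γ: {#1, #3}
  F-δ: {#2, #3, #4, #6}
  F-ε: {#4, #5}
No 2 sites suffice: every size-2 union leaves at least one demand point uncovered.
But {F-γ, F-δ, F-ε} covers everything, so the minimum is 3.

3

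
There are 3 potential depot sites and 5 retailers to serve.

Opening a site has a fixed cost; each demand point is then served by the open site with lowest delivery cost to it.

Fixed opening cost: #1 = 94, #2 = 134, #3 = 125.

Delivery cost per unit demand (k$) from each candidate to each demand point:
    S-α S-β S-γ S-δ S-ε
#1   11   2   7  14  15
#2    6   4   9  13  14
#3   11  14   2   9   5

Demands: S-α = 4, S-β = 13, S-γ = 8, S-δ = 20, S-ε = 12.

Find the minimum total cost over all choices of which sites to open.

Open {#1, #3}: assign each demand point to its cheapest open site.
  S-α→#1 4×11=44, S-β→#1 13×2=26, S-γ→#3 8×2=16, S-δ→#3 20×9=180, S-ε→#3 12×5=60
  delivery cost 326, fixed 219 → total 545.
Compare {#2, #3}: delivery cost 332 + fixed 259 = 591.
Compare {#3}: delivery cost 482 + fixed 125 = 607.
Compare {#1, #2, #3}: delivery cost 306 + fixed 353 = 659.
All other subsets cost ≥ 591. Minimum total cost: 545.

545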